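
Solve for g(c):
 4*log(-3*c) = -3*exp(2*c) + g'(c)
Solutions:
 g(c) = C1 + 4*c*log(-c) + 4*c*(-1 + log(3)) + 3*exp(2*c)/2


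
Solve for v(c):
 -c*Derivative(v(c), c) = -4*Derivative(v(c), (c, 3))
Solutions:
 v(c) = C1 + Integral(C2*airyai(2^(1/3)*c/2) + C3*airybi(2^(1/3)*c/2), c)


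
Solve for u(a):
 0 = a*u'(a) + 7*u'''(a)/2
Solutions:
 u(a) = C1 + Integral(C2*airyai(-2^(1/3)*7^(2/3)*a/7) + C3*airybi(-2^(1/3)*7^(2/3)*a/7), a)


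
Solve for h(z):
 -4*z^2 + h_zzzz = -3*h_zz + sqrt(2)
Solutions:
 h(z) = C1 + C2*z + C3*sin(sqrt(3)*z) + C4*cos(sqrt(3)*z) + z^4/9 + z^2*(-8 + 3*sqrt(2))/18


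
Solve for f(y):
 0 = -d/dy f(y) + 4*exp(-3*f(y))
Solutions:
 f(y) = log(C1 + 12*y)/3
 f(y) = log((-3^(1/3) - 3^(5/6)*I)*(C1 + 4*y)^(1/3)/2)
 f(y) = log((-3^(1/3) + 3^(5/6)*I)*(C1 + 4*y)^(1/3)/2)


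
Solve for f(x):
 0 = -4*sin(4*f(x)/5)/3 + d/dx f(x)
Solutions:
 -4*x/3 + 5*log(cos(4*f(x)/5) - 1)/8 - 5*log(cos(4*f(x)/5) + 1)/8 = C1


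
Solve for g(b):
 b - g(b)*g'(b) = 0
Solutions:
 g(b) = -sqrt(C1 + b^2)
 g(b) = sqrt(C1 + b^2)


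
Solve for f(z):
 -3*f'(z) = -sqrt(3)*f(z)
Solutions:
 f(z) = C1*exp(sqrt(3)*z/3)


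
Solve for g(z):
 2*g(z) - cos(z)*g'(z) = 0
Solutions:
 g(z) = C1*(sin(z) + 1)/(sin(z) - 1)


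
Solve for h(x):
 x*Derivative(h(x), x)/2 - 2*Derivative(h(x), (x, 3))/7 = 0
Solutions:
 h(x) = C1 + Integral(C2*airyai(14^(1/3)*x/2) + C3*airybi(14^(1/3)*x/2), x)


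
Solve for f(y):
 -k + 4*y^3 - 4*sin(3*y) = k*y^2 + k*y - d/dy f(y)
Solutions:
 f(y) = C1 + k*y^3/3 + k*y^2/2 + k*y - y^4 - 4*cos(3*y)/3


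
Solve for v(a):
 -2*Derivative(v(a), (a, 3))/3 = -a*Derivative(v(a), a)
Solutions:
 v(a) = C1 + Integral(C2*airyai(2^(2/3)*3^(1/3)*a/2) + C3*airybi(2^(2/3)*3^(1/3)*a/2), a)


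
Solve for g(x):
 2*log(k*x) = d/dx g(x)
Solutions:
 g(x) = C1 + 2*x*log(k*x) - 2*x


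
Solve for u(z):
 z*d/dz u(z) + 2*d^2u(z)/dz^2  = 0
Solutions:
 u(z) = C1 + C2*erf(z/2)


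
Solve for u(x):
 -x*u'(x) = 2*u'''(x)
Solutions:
 u(x) = C1 + Integral(C2*airyai(-2^(2/3)*x/2) + C3*airybi(-2^(2/3)*x/2), x)


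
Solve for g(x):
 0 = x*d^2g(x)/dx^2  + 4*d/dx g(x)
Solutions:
 g(x) = C1 + C2/x^3


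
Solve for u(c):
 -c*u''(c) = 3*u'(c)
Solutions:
 u(c) = C1 + C2/c^2


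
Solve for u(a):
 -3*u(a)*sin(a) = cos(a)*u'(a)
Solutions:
 u(a) = C1*cos(a)^3


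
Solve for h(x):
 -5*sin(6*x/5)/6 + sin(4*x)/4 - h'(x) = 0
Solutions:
 h(x) = C1 + 25*cos(6*x/5)/36 - cos(4*x)/16


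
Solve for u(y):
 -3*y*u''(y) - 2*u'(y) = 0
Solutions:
 u(y) = C1 + C2*y^(1/3)


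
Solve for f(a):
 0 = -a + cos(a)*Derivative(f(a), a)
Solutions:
 f(a) = C1 + Integral(a/cos(a), a)


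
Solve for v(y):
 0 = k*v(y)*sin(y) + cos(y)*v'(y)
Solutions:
 v(y) = C1*exp(k*log(cos(y)))


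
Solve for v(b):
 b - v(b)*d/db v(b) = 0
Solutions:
 v(b) = -sqrt(C1 + b^2)
 v(b) = sqrt(C1 + b^2)


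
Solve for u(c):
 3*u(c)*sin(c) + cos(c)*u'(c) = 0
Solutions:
 u(c) = C1*cos(c)^3


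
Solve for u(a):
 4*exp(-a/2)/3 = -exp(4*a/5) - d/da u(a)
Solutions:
 u(a) = C1 - 5*exp(4*a/5)/4 + 8*exp(-a/2)/3


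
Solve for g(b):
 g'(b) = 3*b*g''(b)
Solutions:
 g(b) = C1 + C2*b^(4/3)


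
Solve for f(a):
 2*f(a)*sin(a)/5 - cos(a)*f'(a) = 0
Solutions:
 f(a) = C1/cos(a)^(2/5)


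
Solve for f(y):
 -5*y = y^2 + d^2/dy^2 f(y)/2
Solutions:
 f(y) = C1 + C2*y - y^4/6 - 5*y^3/3


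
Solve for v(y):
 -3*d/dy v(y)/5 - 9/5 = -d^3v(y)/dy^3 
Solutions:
 v(y) = C1 + C2*exp(-sqrt(15)*y/5) + C3*exp(sqrt(15)*y/5) - 3*y


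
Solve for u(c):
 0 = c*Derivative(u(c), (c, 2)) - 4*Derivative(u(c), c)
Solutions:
 u(c) = C1 + C2*c^5


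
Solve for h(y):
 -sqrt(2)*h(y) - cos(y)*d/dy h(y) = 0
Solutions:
 h(y) = C1*(sin(y) - 1)^(sqrt(2)/2)/(sin(y) + 1)^(sqrt(2)/2)


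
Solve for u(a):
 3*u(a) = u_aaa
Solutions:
 u(a) = C3*exp(3^(1/3)*a) + (C1*sin(3^(5/6)*a/2) + C2*cos(3^(5/6)*a/2))*exp(-3^(1/3)*a/2)


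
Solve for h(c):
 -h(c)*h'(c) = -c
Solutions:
 h(c) = -sqrt(C1 + c^2)
 h(c) = sqrt(C1 + c^2)


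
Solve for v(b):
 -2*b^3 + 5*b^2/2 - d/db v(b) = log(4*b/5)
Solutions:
 v(b) = C1 - b^4/2 + 5*b^3/6 - b*log(b) + b*log(5/4) + b


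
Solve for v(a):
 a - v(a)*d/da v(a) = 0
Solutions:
 v(a) = -sqrt(C1 + a^2)
 v(a) = sqrt(C1 + a^2)


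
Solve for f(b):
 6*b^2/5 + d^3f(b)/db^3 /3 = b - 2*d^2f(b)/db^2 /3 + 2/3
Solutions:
 f(b) = C1 + C2*b + C3*exp(-2*b) - 3*b^4/20 + 11*b^3/20 - 13*b^2/40


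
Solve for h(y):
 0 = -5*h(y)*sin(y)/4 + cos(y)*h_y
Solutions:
 h(y) = C1/cos(y)^(5/4)


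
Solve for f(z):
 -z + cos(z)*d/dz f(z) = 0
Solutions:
 f(z) = C1 + Integral(z/cos(z), z)


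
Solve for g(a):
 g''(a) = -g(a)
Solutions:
 g(a) = C1*sin(a) + C2*cos(a)


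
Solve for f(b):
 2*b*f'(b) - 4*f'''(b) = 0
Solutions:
 f(b) = C1 + Integral(C2*airyai(2^(2/3)*b/2) + C3*airybi(2^(2/3)*b/2), b)


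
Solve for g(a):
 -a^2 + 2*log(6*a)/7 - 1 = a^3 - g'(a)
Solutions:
 g(a) = C1 + a^4/4 + a^3/3 - 2*a*log(a)/7 - 2*a*log(6)/7 + 9*a/7


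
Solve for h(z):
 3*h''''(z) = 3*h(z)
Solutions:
 h(z) = C1*exp(-z) + C2*exp(z) + C3*sin(z) + C4*cos(z)


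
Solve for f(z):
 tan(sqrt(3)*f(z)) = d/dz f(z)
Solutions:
 f(z) = sqrt(3)*(pi - asin(C1*exp(sqrt(3)*z)))/3
 f(z) = sqrt(3)*asin(C1*exp(sqrt(3)*z))/3


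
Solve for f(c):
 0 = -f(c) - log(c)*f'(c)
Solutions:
 f(c) = C1*exp(-li(c))


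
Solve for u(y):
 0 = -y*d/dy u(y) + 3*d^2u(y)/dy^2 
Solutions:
 u(y) = C1 + C2*erfi(sqrt(6)*y/6)


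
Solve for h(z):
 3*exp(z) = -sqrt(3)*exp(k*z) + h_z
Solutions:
 h(z) = C1 + 3*exp(z) + sqrt(3)*exp(k*z)/k


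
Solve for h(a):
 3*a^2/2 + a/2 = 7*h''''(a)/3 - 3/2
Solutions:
 h(a) = C1 + C2*a + C3*a^2 + C4*a^3 + a^6/560 + a^5/560 + 3*a^4/112


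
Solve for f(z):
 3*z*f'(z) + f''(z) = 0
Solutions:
 f(z) = C1 + C2*erf(sqrt(6)*z/2)


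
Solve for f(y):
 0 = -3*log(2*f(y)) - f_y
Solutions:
 Integral(1/(log(_y) + log(2)), (_y, f(y)))/3 = C1 - y


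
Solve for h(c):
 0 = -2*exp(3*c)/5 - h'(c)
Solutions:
 h(c) = C1 - 2*exp(3*c)/15


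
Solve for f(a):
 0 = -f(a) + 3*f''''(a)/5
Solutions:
 f(a) = C1*exp(-3^(3/4)*5^(1/4)*a/3) + C2*exp(3^(3/4)*5^(1/4)*a/3) + C3*sin(3^(3/4)*5^(1/4)*a/3) + C4*cos(3^(3/4)*5^(1/4)*a/3)


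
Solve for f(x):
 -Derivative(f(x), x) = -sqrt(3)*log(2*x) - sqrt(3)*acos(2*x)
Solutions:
 f(x) = C1 + sqrt(3)*x*(log(x) - 1) + sqrt(3)*x*log(2) + sqrt(3)*(x*acos(2*x) - sqrt(1 - 4*x^2)/2)


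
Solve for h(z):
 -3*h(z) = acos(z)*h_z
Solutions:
 h(z) = C1*exp(-3*Integral(1/acos(z), z))


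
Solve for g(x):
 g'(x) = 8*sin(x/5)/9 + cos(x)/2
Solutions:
 g(x) = C1 + sin(x)/2 - 40*cos(x/5)/9


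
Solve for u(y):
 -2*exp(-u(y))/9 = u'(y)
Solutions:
 u(y) = log(C1 - 2*y/9)


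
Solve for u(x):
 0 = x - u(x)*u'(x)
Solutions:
 u(x) = -sqrt(C1 + x^2)
 u(x) = sqrt(C1 + x^2)


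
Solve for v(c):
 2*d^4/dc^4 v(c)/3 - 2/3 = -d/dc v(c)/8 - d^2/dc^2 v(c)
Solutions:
 v(c) = C1 + C2*exp(2^(1/3)*c*(-4*2^(1/3)/(3 + sqrt(137))^(1/3) + (3 + sqrt(137))^(1/3))/8)*sin(2^(1/3)*sqrt(3)*c*(4*2^(1/3)/(3 + sqrt(137))^(1/3) + (3 + sqrt(137))^(1/3))/8) + C3*exp(2^(1/3)*c*(-4*2^(1/3)/(3 + sqrt(137))^(1/3) + (3 + sqrt(137))^(1/3))/8)*cos(2^(1/3)*sqrt(3)*c*(4*2^(1/3)/(3 + sqrt(137))^(1/3) + (3 + sqrt(137))^(1/3))/8) + C4*exp(2^(1/3)*c*(-(3 + sqrt(137))^(1/3)/4 + 2^(1/3)/(3 + sqrt(137))^(1/3))) + 16*c/3


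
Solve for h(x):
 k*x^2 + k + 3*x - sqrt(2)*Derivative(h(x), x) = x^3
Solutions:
 h(x) = C1 + sqrt(2)*k*x^3/6 + sqrt(2)*k*x/2 - sqrt(2)*x^4/8 + 3*sqrt(2)*x^2/4


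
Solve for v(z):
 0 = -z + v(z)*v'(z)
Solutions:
 v(z) = -sqrt(C1 + z^2)
 v(z) = sqrt(C1 + z^2)


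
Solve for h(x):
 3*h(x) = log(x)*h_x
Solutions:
 h(x) = C1*exp(3*li(x))


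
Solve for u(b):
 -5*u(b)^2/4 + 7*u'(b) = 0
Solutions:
 u(b) = -28/(C1 + 5*b)


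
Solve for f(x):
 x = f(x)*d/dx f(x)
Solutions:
 f(x) = -sqrt(C1 + x^2)
 f(x) = sqrt(C1 + x^2)


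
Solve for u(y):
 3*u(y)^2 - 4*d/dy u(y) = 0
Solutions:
 u(y) = -4/(C1 + 3*y)


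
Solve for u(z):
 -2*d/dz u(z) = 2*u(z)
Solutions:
 u(z) = C1*exp(-z)


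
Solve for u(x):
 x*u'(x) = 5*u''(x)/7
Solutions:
 u(x) = C1 + C2*erfi(sqrt(70)*x/10)


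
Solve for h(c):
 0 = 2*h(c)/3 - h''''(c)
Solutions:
 h(c) = C1*exp(-2^(1/4)*3^(3/4)*c/3) + C2*exp(2^(1/4)*3^(3/4)*c/3) + C3*sin(2^(1/4)*3^(3/4)*c/3) + C4*cos(2^(1/4)*3^(3/4)*c/3)


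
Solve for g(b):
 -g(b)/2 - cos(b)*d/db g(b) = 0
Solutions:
 g(b) = C1*(sin(b) - 1)^(1/4)/(sin(b) + 1)^(1/4)


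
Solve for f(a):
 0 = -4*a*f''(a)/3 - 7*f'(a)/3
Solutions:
 f(a) = C1 + C2/a^(3/4)


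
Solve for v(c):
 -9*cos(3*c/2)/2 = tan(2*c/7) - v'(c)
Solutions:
 v(c) = C1 - 7*log(cos(2*c/7))/2 + 3*sin(3*c/2)


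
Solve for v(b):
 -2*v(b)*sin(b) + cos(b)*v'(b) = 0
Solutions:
 v(b) = C1/cos(b)^2


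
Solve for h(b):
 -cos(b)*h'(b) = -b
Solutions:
 h(b) = C1 + Integral(b/cos(b), b)


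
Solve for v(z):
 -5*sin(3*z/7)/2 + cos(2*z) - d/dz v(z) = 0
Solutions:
 v(z) = C1 + sin(2*z)/2 + 35*cos(3*z/7)/6


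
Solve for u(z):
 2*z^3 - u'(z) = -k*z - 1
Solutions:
 u(z) = C1 + k*z^2/2 + z^4/2 + z


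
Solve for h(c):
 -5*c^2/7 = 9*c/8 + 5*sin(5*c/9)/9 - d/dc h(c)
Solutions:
 h(c) = C1 + 5*c^3/21 + 9*c^2/16 - cos(5*c/9)


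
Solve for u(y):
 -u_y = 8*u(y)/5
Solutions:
 u(y) = C1*exp(-8*y/5)


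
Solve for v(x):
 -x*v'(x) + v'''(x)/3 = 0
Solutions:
 v(x) = C1 + Integral(C2*airyai(3^(1/3)*x) + C3*airybi(3^(1/3)*x), x)


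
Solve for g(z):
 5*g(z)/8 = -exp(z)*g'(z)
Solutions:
 g(z) = C1*exp(5*exp(-z)/8)


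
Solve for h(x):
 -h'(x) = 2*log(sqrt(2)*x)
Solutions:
 h(x) = C1 - 2*x*log(x) - x*log(2) + 2*x


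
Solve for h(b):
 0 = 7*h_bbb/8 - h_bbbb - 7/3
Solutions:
 h(b) = C1 + C2*b + C3*b^2 + C4*exp(7*b/8) + 4*b^3/9


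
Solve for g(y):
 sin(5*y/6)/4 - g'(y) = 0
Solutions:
 g(y) = C1 - 3*cos(5*y/6)/10


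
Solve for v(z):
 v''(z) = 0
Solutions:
 v(z) = C1 + C2*z


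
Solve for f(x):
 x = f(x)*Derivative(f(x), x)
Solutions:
 f(x) = -sqrt(C1 + x^2)
 f(x) = sqrt(C1 + x^2)


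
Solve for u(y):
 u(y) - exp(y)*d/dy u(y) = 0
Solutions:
 u(y) = C1*exp(-exp(-y))


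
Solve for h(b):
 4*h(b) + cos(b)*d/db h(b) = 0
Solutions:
 h(b) = C1*(sin(b)^2 - 2*sin(b) + 1)/(sin(b)^2 + 2*sin(b) + 1)


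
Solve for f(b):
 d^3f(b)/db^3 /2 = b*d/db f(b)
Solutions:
 f(b) = C1 + Integral(C2*airyai(2^(1/3)*b) + C3*airybi(2^(1/3)*b), b)


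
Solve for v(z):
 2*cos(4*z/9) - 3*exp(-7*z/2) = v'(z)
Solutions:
 v(z) = C1 + 9*sin(4*z/9)/2 + 6*exp(-7*z/2)/7


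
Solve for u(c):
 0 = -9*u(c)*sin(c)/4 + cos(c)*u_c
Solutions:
 u(c) = C1/cos(c)^(9/4)


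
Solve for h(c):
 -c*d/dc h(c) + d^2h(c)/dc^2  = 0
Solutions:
 h(c) = C1 + C2*erfi(sqrt(2)*c/2)


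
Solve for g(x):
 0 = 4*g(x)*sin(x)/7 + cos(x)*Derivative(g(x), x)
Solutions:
 g(x) = C1*cos(x)^(4/7)


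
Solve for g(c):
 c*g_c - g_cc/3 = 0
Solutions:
 g(c) = C1 + C2*erfi(sqrt(6)*c/2)


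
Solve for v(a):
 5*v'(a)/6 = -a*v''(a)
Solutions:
 v(a) = C1 + C2*a^(1/6)


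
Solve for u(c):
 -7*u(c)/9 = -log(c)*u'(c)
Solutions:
 u(c) = C1*exp(7*li(c)/9)


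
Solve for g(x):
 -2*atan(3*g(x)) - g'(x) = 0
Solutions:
 Integral(1/atan(3*_y), (_y, g(x))) = C1 - 2*x


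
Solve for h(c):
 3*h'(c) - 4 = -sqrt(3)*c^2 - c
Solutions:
 h(c) = C1 - sqrt(3)*c^3/9 - c^2/6 + 4*c/3


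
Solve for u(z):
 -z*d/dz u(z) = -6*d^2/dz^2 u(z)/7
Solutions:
 u(z) = C1 + C2*erfi(sqrt(21)*z/6)


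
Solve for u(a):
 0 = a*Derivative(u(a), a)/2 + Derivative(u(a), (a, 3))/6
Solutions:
 u(a) = C1 + Integral(C2*airyai(-3^(1/3)*a) + C3*airybi(-3^(1/3)*a), a)


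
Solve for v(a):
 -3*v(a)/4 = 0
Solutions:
 v(a) = 0


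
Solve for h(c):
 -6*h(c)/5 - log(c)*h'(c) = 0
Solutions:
 h(c) = C1*exp(-6*li(c)/5)


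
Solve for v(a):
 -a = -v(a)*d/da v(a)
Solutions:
 v(a) = -sqrt(C1 + a^2)
 v(a) = sqrt(C1 + a^2)


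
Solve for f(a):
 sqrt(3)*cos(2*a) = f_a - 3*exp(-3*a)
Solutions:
 f(a) = C1 + sqrt(3)*sin(2*a)/2 - exp(-3*a)


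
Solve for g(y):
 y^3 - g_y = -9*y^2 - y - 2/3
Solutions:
 g(y) = C1 + y^4/4 + 3*y^3 + y^2/2 + 2*y/3


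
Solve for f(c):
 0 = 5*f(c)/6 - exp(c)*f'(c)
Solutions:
 f(c) = C1*exp(-5*exp(-c)/6)


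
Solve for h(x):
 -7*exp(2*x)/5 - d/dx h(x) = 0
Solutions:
 h(x) = C1 - 7*exp(2*x)/10


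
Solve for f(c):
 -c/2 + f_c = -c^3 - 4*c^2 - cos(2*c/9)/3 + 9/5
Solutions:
 f(c) = C1 - c^4/4 - 4*c^3/3 + c^2/4 + 9*c/5 - 3*sin(2*c/9)/2


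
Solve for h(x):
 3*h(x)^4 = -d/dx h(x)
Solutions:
 h(x) = (-3^(2/3) - 3*3^(1/6)*I)*(1/(C1 + 3*x))^(1/3)/6
 h(x) = (-3^(2/3) + 3*3^(1/6)*I)*(1/(C1 + 3*x))^(1/3)/6
 h(x) = (1/(C1 + 9*x))^(1/3)


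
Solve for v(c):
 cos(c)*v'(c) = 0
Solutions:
 v(c) = C1


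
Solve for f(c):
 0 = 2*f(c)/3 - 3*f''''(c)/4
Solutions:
 f(c) = C1*exp(-2^(3/4)*sqrt(3)*c/3) + C2*exp(2^(3/4)*sqrt(3)*c/3) + C3*sin(2^(3/4)*sqrt(3)*c/3) + C4*cos(2^(3/4)*sqrt(3)*c/3)


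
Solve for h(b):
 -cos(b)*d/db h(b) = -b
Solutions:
 h(b) = C1 + Integral(b/cos(b), b)


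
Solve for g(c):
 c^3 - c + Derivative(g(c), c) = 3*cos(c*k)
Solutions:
 g(c) = C1 - c^4/4 + c^2/2 + 3*sin(c*k)/k


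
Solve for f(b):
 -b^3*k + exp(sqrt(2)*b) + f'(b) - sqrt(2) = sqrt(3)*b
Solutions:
 f(b) = C1 + b^4*k/4 + sqrt(3)*b^2/2 + sqrt(2)*b - sqrt(2)*exp(sqrt(2)*b)/2


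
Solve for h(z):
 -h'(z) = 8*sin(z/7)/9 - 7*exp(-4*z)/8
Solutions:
 h(z) = C1 + 56*cos(z/7)/9 - 7*exp(-4*z)/32


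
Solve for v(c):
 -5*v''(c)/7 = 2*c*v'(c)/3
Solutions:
 v(c) = C1 + C2*erf(sqrt(105)*c/15)


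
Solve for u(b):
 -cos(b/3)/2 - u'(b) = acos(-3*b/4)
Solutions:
 u(b) = C1 - b*acos(-3*b/4) - sqrt(16 - 9*b^2)/3 - 3*sin(b/3)/2


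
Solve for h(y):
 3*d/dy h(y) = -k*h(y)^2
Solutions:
 h(y) = 3/(C1 + k*y)


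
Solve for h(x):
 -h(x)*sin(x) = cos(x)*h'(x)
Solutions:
 h(x) = C1*cos(x)


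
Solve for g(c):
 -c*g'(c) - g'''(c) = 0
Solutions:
 g(c) = C1 + Integral(C2*airyai(-c) + C3*airybi(-c), c)


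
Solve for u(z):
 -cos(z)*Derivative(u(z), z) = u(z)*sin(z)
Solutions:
 u(z) = C1*cos(z)


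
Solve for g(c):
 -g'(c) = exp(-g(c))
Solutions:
 g(c) = log(C1 - c)


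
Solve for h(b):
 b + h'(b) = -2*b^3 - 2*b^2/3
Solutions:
 h(b) = C1 - b^4/2 - 2*b^3/9 - b^2/2


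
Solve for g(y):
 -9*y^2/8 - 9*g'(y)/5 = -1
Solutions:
 g(y) = C1 - 5*y^3/24 + 5*y/9


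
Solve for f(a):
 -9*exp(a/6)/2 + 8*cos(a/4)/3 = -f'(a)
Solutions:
 f(a) = C1 + 27*exp(a/6) - 32*sin(a/4)/3


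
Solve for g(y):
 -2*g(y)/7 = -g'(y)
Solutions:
 g(y) = C1*exp(2*y/7)


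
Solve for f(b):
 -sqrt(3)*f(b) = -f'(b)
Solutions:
 f(b) = C1*exp(sqrt(3)*b)


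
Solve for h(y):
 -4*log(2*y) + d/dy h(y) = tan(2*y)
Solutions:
 h(y) = C1 + 4*y*log(y) - 4*y + 4*y*log(2) - log(cos(2*y))/2


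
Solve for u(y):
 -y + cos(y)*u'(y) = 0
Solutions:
 u(y) = C1 + Integral(y/cos(y), y)


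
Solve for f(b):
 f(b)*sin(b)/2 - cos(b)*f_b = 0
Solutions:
 f(b) = C1/sqrt(cos(b))


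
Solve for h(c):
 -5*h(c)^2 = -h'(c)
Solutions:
 h(c) = -1/(C1 + 5*c)


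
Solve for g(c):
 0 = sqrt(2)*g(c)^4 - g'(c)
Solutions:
 g(c) = (-1/(C1 + 3*sqrt(2)*c))^(1/3)
 g(c) = (-1/(C1 + sqrt(2)*c))^(1/3)*(-3^(2/3) - 3*3^(1/6)*I)/6
 g(c) = (-1/(C1 + sqrt(2)*c))^(1/3)*(-3^(2/3) + 3*3^(1/6)*I)/6


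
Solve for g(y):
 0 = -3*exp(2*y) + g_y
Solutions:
 g(y) = C1 + 3*exp(2*y)/2


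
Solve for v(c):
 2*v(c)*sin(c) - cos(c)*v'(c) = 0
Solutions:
 v(c) = C1/cos(c)^2


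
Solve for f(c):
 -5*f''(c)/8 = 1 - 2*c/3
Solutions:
 f(c) = C1 + C2*c + 8*c^3/45 - 4*c^2/5


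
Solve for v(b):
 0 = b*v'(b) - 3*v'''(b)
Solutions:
 v(b) = C1 + Integral(C2*airyai(3^(2/3)*b/3) + C3*airybi(3^(2/3)*b/3), b)


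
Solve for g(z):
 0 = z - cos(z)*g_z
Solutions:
 g(z) = C1 + Integral(z/cos(z), z)


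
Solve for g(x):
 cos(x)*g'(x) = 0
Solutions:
 g(x) = C1


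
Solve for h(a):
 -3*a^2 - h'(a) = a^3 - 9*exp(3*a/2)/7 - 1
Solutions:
 h(a) = C1 - a^4/4 - a^3 + a + 6*exp(3*a/2)/7


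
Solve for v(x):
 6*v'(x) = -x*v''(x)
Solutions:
 v(x) = C1 + C2/x^5


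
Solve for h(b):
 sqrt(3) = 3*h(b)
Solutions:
 h(b) = sqrt(3)/3


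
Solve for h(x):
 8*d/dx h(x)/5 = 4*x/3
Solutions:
 h(x) = C1 + 5*x^2/12


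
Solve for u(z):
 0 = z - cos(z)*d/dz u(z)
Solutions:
 u(z) = C1 + Integral(z/cos(z), z)


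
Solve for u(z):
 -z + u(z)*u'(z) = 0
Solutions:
 u(z) = -sqrt(C1 + z^2)
 u(z) = sqrt(C1 + z^2)


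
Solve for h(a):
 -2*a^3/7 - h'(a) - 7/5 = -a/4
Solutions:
 h(a) = C1 - a^4/14 + a^2/8 - 7*a/5


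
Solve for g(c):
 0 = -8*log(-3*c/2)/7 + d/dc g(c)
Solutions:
 g(c) = C1 + 8*c*log(-c)/7 + 8*c*(-1 - log(2) + log(3))/7


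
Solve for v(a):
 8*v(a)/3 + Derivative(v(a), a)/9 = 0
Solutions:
 v(a) = C1*exp(-24*a)


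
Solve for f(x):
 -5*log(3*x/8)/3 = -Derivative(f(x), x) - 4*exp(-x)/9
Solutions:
 f(x) = C1 + 5*x*log(x)/3 + x*(-5*log(2) - 5/3 + 5*log(3)/3) + 4*exp(-x)/9


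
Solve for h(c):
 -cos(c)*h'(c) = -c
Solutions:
 h(c) = C1 + Integral(c/cos(c), c)


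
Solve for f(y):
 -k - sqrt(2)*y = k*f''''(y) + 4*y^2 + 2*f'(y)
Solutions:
 f(y) = C1 + C2*exp(2^(1/3)*y*(-1/k)^(1/3)) + C3*exp(2^(1/3)*y*(-1/k)^(1/3)*(-1 + sqrt(3)*I)/2) + C4*exp(-2^(1/3)*y*(-1/k)^(1/3)*(1 + sqrt(3)*I)/2) - k*y/2 - 2*y^3/3 - sqrt(2)*y^2/4


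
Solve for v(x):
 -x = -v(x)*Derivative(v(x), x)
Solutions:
 v(x) = -sqrt(C1 + x^2)
 v(x) = sqrt(C1 + x^2)


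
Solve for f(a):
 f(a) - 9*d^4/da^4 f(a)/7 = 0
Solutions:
 f(a) = C1*exp(-sqrt(3)*7^(1/4)*a/3) + C2*exp(sqrt(3)*7^(1/4)*a/3) + C3*sin(sqrt(3)*7^(1/4)*a/3) + C4*cos(sqrt(3)*7^(1/4)*a/3)


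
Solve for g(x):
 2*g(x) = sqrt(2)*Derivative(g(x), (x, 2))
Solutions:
 g(x) = C1*exp(-2^(1/4)*x) + C2*exp(2^(1/4)*x)


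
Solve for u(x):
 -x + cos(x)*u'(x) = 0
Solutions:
 u(x) = C1 + Integral(x/cos(x), x)


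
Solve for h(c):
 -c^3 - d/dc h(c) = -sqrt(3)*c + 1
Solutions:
 h(c) = C1 - c^4/4 + sqrt(3)*c^2/2 - c


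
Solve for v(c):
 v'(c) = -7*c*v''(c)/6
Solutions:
 v(c) = C1 + C2*c^(1/7)


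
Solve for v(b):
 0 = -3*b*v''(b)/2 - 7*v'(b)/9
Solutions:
 v(b) = C1 + C2*b^(13/27)


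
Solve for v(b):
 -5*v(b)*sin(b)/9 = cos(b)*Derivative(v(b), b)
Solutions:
 v(b) = C1*cos(b)^(5/9)


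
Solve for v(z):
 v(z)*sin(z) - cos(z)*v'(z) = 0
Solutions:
 v(z) = C1/cos(z)


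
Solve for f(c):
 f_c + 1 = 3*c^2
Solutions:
 f(c) = C1 + c^3 - c


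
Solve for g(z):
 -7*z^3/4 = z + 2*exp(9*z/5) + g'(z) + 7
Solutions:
 g(z) = C1 - 7*z^4/16 - z^2/2 - 7*z - 10*exp(9*z/5)/9


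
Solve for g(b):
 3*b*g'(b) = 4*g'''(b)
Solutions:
 g(b) = C1 + Integral(C2*airyai(6^(1/3)*b/2) + C3*airybi(6^(1/3)*b/2), b)


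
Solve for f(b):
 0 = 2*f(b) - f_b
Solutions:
 f(b) = C1*exp(2*b)


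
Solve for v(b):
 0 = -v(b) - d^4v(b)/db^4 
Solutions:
 v(b) = (C1*sin(sqrt(2)*b/2) + C2*cos(sqrt(2)*b/2))*exp(-sqrt(2)*b/2) + (C3*sin(sqrt(2)*b/2) + C4*cos(sqrt(2)*b/2))*exp(sqrt(2)*b/2)


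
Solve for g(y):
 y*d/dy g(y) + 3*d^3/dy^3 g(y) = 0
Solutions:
 g(y) = C1 + Integral(C2*airyai(-3^(2/3)*y/3) + C3*airybi(-3^(2/3)*y/3), y)


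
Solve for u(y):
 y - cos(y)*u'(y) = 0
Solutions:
 u(y) = C1 + Integral(y/cos(y), y)


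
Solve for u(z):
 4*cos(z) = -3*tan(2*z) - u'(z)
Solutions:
 u(z) = C1 + 3*log(cos(2*z))/2 - 4*sin(z)


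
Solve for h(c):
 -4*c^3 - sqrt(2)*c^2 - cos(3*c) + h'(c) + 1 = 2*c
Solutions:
 h(c) = C1 + c^4 + sqrt(2)*c^3/3 + c^2 - c + sin(3*c)/3


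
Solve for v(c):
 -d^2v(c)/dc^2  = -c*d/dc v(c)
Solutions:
 v(c) = C1 + C2*erfi(sqrt(2)*c/2)


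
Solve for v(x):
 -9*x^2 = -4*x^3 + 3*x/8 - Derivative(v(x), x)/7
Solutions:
 v(x) = C1 - 7*x^4 + 21*x^3 + 21*x^2/16


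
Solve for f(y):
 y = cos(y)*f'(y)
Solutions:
 f(y) = C1 + Integral(y/cos(y), y)


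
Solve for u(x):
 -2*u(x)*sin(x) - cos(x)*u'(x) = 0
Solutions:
 u(x) = C1*cos(x)^2


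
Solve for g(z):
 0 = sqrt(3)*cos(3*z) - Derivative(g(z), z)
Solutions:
 g(z) = C1 + sqrt(3)*sin(3*z)/3


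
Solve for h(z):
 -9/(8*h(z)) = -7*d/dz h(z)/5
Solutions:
 h(z) = -sqrt(C1 + 315*z)/14
 h(z) = sqrt(C1 + 315*z)/14


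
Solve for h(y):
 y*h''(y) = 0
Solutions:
 h(y) = C1 + C2*y


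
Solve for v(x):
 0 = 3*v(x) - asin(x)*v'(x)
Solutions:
 v(x) = C1*exp(3*Integral(1/asin(x), x))


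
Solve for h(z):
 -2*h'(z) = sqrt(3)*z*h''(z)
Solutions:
 h(z) = C1 + C2*z^(1 - 2*sqrt(3)/3)


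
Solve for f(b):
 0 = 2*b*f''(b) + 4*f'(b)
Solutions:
 f(b) = C1 + C2/b


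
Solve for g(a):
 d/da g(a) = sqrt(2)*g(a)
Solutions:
 g(a) = C1*exp(sqrt(2)*a)


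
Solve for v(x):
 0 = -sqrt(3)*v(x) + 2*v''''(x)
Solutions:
 v(x) = C1*exp(-2^(3/4)*3^(1/8)*x/2) + C2*exp(2^(3/4)*3^(1/8)*x/2) + C3*sin(2^(3/4)*3^(1/8)*x/2) + C4*cos(2^(3/4)*3^(1/8)*x/2)


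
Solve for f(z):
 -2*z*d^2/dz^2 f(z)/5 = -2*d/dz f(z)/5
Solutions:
 f(z) = C1 + C2*z^2


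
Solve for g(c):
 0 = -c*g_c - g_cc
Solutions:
 g(c) = C1 + C2*erf(sqrt(2)*c/2)


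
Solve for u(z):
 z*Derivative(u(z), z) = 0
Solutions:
 u(z) = C1


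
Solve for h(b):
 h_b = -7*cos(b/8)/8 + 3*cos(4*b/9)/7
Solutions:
 h(b) = C1 - 7*sin(b/8) + 27*sin(4*b/9)/28


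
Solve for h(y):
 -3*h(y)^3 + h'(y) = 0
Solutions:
 h(y) = -sqrt(2)*sqrt(-1/(C1 + 3*y))/2
 h(y) = sqrt(2)*sqrt(-1/(C1 + 3*y))/2


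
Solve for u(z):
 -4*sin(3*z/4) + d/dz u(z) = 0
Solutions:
 u(z) = C1 - 16*cos(3*z/4)/3


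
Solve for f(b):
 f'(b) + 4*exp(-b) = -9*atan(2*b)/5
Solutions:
 f(b) = C1 - 9*b*atan(2*b)/5 + 9*log(4*b^2 + 1)/20 + 4*exp(-b)


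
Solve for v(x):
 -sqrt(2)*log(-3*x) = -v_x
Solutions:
 v(x) = C1 + sqrt(2)*x*log(-x) + sqrt(2)*x*(-1 + log(3))


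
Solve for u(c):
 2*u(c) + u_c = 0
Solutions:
 u(c) = C1*exp(-2*c)


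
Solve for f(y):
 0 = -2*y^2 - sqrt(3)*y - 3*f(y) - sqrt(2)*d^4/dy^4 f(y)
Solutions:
 f(y) = -2*y^2/3 - sqrt(3)*y/3 + (C1*sin(2^(3/8)*3^(1/4)*y/2) + C2*cos(2^(3/8)*3^(1/4)*y/2))*exp(-2^(3/8)*3^(1/4)*y/2) + (C3*sin(2^(3/8)*3^(1/4)*y/2) + C4*cos(2^(3/8)*3^(1/4)*y/2))*exp(2^(3/8)*3^(1/4)*y/2)


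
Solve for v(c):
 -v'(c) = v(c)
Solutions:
 v(c) = C1*exp(-c)


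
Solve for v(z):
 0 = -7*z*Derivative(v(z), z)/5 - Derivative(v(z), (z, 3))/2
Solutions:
 v(z) = C1 + Integral(C2*airyai(-14^(1/3)*5^(2/3)*z/5) + C3*airybi(-14^(1/3)*5^(2/3)*z/5), z)


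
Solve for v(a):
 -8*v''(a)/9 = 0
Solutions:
 v(a) = C1 + C2*a


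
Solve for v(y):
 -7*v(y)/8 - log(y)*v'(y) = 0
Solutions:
 v(y) = C1*exp(-7*li(y)/8)


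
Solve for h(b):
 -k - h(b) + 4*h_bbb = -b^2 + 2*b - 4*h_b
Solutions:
 h(b) = C1*exp(3^(1/3)*b*(-(9 + sqrt(273))^(1/3) + 4*3^(1/3)/(9 + sqrt(273))^(1/3))/12)*sin(3^(1/6)*b*((9 + sqrt(273))^(-1/3) + 3^(2/3)*(9 + sqrt(273))^(1/3)/12)) + C2*exp(3^(1/3)*b*(-(9 + sqrt(273))^(1/3) + 4*3^(1/3)/(9 + sqrt(273))^(1/3))/12)*cos(3^(1/6)*b*((9 + sqrt(273))^(-1/3) + 3^(2/3)*(9 + sqrt(273))^(1/3)/12)) + C3*exp(-3^(1/3)*b*(-(9 + sqrt(273))^(1/3) + 4*3^(1/3)/(9 + sqrt(273))^(1/3))/6) + b^2 + 6*b - k + 24


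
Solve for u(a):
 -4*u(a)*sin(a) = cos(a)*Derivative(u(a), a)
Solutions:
 u(a) = C1*cos(a)^4


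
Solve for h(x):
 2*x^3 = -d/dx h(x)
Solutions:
 h(x) = C1 - x^4/2


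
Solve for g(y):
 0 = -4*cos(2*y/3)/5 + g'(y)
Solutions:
 g(y) = C1 + 6*sin(2*y/3)/5


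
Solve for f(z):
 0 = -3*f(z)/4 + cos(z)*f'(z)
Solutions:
 f(z) = C1*(sin(z) + 1)^(3/8)/(sin(z) - 1)^(3/8)


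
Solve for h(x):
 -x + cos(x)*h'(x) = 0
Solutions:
 h(x) = C1 + Integral(x/cos(x), x)


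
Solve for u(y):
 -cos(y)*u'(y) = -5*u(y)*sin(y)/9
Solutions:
 u(y) = C1/cos(y)^(5/9)


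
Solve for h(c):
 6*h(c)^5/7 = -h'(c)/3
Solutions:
 h(c) = -7^(1/4)*(1/(C1 + 72*c))^(1/4)
 h(c) = 7^(1/4)*(1/(C1 + 72*c))^(1/4)
 h(c) = -7^(1/4)*I*(1/(C1 + 72*c))^(1/4)
 h(c) = 7^(1/4)*I*(1/(C1 + 72*c))^(1/4)


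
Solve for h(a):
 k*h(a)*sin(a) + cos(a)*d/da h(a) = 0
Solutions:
 h(a) = C1*exp(k*log(cos(a)))


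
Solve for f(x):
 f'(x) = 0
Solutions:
 f(x) = C1


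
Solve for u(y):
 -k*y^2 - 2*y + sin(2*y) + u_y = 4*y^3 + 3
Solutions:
 u(y) = C1 + k*y^3/3 + y^4 + y^2 + 3*y + cos(2*y)/2


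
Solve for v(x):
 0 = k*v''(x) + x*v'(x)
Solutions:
 v(x) = C1 + C2*sqrt(k)*erf(sqrt(2)*x*sqrt(1/k)/2)


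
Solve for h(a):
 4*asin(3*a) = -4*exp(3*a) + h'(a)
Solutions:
 h(a) = C1 + 4*a*asin(3*a) + 4*sqrt(1 - 9*a^2)/3 + 4*exp(3*a)/3


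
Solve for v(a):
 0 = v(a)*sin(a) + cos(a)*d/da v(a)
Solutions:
 v(a) = C1*cos(a)


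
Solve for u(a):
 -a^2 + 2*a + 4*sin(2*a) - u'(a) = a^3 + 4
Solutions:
 u(a) = C1 - a^4/4 - a^3/3 + a^2 - 4*a - 2*cos(2*a)


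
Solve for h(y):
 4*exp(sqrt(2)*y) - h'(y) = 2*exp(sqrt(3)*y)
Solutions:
 h(y) = C1 + 2*sqrt(2)*exp(sqrt(2)*y) - 2*sqrt(3)*exp(sqrt(3)*y)/3


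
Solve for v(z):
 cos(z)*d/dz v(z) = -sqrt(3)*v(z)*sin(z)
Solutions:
 v(z) = C1*cos(z)^(sqrt(3))


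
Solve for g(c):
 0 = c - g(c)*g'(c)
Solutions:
 g(c) = -sqrt(C1 + c^2)
 g(c) = sqrt(C1 + c^2)


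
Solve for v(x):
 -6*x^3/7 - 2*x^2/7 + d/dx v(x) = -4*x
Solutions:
 v(x) = C1 + 3*x^4/14 + 2*x^3/21 - 2*x^2


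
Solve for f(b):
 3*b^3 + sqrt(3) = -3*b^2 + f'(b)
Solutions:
 f(b) = C1 + 3*b^4/4 + b^3 + sqrt(3)*b


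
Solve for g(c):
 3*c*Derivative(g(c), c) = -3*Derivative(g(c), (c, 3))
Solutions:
 g(c) = C1 + Integral(C2*airyai(-c) + C3*airybi(-c), c)


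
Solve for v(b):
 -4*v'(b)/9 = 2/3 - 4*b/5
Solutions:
 v(b) = C1 + 9*b^2/10 - 3*b/2


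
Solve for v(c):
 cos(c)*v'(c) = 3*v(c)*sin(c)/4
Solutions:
 v(c) = C1/cos(c)^(3/4)


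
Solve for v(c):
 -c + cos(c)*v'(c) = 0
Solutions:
 v(c) = C1 + Integral(c/cos(c), c)


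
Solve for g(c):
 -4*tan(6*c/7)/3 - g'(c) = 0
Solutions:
 g(c) = C1 + 14*log(cos(6*c/7))/9


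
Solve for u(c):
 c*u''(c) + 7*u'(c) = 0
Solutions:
 u(c) = C1 + C2/c^6


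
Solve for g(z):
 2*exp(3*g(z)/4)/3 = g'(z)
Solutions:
 g(z) = 4*log(-1/(C1 + 2*z))/3 + 8*log(2)/3
 g(z) = 4*log(2^(2/3)*(-1/(C1 + 2*z))^(1/3)*(-1 - sqrt(3)*I)/2)
 g(z) = 4*log(2^(2/3)*(-1/(C1 + 2*z))^(1/3)*(-1 + sqrt(3)*I)/2)


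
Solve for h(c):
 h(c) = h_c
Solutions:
 h(c) = C1*exp(c)


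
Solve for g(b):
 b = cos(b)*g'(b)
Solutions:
 g(b) = C1 + Integral(b/cos(b), b)


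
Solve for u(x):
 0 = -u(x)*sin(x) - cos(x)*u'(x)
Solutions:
 u(x) = C1*cos(x)


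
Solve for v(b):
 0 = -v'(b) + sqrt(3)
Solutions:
 v(b) = C1 + sqrt(3)*b


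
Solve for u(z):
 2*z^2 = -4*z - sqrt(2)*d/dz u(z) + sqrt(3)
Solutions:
 u(z) = C1 - sqrt(2)*z^3/3 - sqrt(2)*z^2 + sqrt(6)*z/2


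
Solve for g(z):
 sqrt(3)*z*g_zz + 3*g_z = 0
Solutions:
 g(z) = C1 + C2*z^(1 - sqrt(3))


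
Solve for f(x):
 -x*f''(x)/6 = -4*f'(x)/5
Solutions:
 f(x) = C1 + C2*x^(29/5)


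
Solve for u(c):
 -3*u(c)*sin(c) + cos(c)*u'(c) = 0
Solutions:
 u(c) = C1/cos(c)^3


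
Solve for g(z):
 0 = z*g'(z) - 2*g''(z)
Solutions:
 g(z) = C1 + C2*erfi(z/2)


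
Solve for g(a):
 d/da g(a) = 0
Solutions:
 g(a) = C1


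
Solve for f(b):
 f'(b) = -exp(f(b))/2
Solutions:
 f(b) = log(1/(C1 + b)) + log(2)


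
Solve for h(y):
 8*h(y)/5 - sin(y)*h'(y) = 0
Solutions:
 h(y) = C1*(cos(y) - 1)^(4/5)/(cos(y) + 1)^(4/5)


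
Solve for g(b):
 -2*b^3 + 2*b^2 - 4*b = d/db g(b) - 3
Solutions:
 g(b) = C1 - b^4/2 + 2*b^3/3 - 2*b^2 + 3*b


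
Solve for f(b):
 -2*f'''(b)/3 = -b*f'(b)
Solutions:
 f(b) = C1 + Integral(C2*airyai(2^(2/3)*3^(1/3)*b/2) + C3*airybi(2^(2/3)*3^(1/3)*b/2), b)


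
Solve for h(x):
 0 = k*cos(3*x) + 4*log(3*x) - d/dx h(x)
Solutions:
 h(x) = C1 + k*sin(3*x)/3 + 4*x*log(x) - 4*x + 4*x*log(3)


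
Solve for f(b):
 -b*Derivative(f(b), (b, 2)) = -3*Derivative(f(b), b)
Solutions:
 f(b) = C1 + C2*b^4


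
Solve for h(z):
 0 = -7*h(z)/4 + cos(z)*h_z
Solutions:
 h(z) = C1*(sin(z) + 1)^(7/8)/(sin(z) - 1)^(7/8)


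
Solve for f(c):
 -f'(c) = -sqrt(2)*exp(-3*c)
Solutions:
 f(c) = C1 - sqrt(2)*exp(-3*c)/3


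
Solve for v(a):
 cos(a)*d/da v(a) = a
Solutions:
 v(a) = C1 + Integral(a/cos(a), a)


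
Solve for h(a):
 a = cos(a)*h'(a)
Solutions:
 h(a) = C1 + Integral(a/cos(a), a)


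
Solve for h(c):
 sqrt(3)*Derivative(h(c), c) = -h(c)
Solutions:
 h(c) = C1*exp(-sqrt(3)*c/3)


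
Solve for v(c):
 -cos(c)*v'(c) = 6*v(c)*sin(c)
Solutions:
 v(c) = C1*cos(c)^6


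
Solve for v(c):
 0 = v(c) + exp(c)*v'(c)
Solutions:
 v(c) = C1*exp(exp(-c))


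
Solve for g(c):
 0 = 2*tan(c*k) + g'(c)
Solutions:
 g(c) = C1 - 2*Piecewise((-log(cos(c*k))/k, Ne(k, 0)), (0, True))


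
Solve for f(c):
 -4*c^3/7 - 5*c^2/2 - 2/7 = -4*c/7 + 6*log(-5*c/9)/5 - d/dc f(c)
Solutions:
 f(c) = C1 + c^4/7 + 5*c^3/6 - 2*c^2/7 + 6*c*log(-c)/5 + 2*c*(-42*log(3) - 16 + 21*log(5))/35


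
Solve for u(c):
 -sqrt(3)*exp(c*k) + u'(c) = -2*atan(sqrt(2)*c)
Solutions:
 u(c) = C1 - 2*c*atan(sqrt(2)*c) + sqrt(3)*Piecewise((exp(c*k)/k, Ne(k, 0)), (c, True)) + sqrt(2)*log(2*c^2 + 1)/2


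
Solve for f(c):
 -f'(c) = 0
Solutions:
 f(c) = C1


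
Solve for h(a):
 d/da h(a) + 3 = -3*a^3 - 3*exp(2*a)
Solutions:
 h(a) = C1 - 3*a^4/4 - 3*a - 3*exp(2*a)/2


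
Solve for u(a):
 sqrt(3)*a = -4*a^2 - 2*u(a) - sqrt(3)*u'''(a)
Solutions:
 u(a) = C3*exp(-2^(1/3)*3^(5/6)*a/3) - 2*a^2 - sqrt(3)*a/2 + (C1*sin(6^(1/3)*a/2) + C2*cos(6^(1/3)*a/2))*exp(2^(1/3)*3^(5/6)*a/6)


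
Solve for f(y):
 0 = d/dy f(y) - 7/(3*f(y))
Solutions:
 f(y) = -sqrt(C1 + 42*y)/3
 f(y) = sqrt(C1 + 42*y)/3


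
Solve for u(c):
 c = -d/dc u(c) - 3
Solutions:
 u(c) = C1 - c^2/2 - 3*c


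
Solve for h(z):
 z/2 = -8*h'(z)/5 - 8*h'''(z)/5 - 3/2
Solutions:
 h(z) = C1 + C2*sin(z) + C3*cos(z) - 5*z^2/32 - 15*z/16


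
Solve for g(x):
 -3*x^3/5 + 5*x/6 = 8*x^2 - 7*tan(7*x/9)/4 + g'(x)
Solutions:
 g(x) = C1 - 3*x^4/20 - 8*x^3/3 + 5*x^2/12 - 9*log(cos(7*x/9))/4


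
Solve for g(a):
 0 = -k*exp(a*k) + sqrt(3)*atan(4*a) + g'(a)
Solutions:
 g(a) = C1 + k*Piecewise((exp(a*k)/k, Ne(k, 0)), (a, True)) - sqrt(3)*(a*atan(4*a) - log(16*a^2 + 1)/8)


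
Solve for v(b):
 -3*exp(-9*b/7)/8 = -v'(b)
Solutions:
 v(b) = C1 - 7*exp(-9*b/7)/24


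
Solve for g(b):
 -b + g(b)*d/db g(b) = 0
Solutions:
 g(b) = -sqrt(C1 + b^2)
 g(b) = sqrt(C1 + b^2)


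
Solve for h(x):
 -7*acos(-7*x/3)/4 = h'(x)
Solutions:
 h(x) = C1 - 7*x*acos(-7*x/3)/4 - sqrt(9 - 49*x^2)/4


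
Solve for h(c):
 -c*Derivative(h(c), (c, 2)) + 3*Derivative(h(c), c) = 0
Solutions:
 h(c) = C1 + C2*c^4


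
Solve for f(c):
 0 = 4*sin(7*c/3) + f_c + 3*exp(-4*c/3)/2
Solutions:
 f(c) = C1 + 12*cos(7*c/3)/7 + 9*exp(-4*c/3)/8


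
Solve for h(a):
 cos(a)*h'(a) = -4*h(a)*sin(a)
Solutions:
 h(a) = C1*cos(a)^4


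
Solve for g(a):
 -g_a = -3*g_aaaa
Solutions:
 g(a) = C1 + C4*exp(3^(2/3)*a/3) + (C2*sin(3^(1/6)*a/2) + C3*cos(3^(1/6)*a/2))*exp(-3^(2/3)*a/6)


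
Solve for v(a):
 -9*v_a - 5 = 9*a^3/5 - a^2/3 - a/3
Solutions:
 v(a) = C1 - a^4/20 + a^3/81 + a^2/54 - 5*a/9


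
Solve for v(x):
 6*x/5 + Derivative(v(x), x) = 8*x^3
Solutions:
 v(x) = C1 + 2*x^4 - 3*x^2/5


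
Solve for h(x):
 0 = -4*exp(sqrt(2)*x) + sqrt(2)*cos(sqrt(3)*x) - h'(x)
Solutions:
 h(x) = C1 - 2*sqrt(2)*exp(sqrt(2)*x) + sqrt(6)*sin(sqrt(3)*x)/3


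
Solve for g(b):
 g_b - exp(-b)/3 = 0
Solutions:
 g(b) = C1 - exp(-b)/3


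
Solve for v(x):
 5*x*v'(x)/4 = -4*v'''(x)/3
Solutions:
 v(x) = C1 + Integral(C2*airyai(-15^(1/3)*2^(2/3)*x/4) + C3*airybi(-15^(1/3)*2^(2/3)*x/4), x)


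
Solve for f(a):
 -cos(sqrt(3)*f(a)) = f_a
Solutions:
 f(a) = sqrt(3)*(pi - asin((exp(2*sqrt(3)*C1) + exp(2*sqrt(3)*a))/(exp(2*sqrt(3)*C1) - exp(2*sqrt(3)*a))))/3
 f(a) = sqrt(3)*asin((exp(2*sqrt(3)*C1) + exp(2*sqrt(3)*a))/(exp(2*sqrt(3)*C1) - exp(2*sqrt(3)*a)))/3


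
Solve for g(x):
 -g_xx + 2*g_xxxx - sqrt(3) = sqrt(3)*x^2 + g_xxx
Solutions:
 g(x) = C1 + C2*x + C3*exp(-x/2) + C4*exp(x) - sqrt(3)*x^4/12 + sqrt(3)*x^3/3 - 7*sqrt(3)*x^2/2


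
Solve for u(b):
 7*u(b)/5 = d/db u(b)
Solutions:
 u(b) = C1*exp(7*b/5)


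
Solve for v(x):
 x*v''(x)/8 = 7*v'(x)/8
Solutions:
 v(x) = C1 + C2*x^8


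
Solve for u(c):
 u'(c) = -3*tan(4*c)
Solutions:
 u(c) = C1 + 3*log(cos(4*c))/4


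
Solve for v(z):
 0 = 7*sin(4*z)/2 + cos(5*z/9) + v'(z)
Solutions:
 v(z) = C1 - 9*sin(5*z/9)/5 + 7*cos(4*z)/8


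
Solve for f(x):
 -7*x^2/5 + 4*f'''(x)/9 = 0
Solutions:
 f(x) = C1 + C2*x + C3*x^2 + 21*x^5/400


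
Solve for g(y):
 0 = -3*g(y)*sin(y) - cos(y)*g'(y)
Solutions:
 g(y) = C1*cos(y)^3


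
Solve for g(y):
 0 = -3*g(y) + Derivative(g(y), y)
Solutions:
 g(y) = C1*exp(3*y)


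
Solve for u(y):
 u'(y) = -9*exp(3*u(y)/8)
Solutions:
 u(y) = 8*log((-3^(2/3)/3 - 3^(1/6)*I)*(1/(C1 + 9*y))^(1/3))
 u(y) = 8*log((-3^(2/3)/3 + 3^(1/6)*I)*(1/(C1 + 9*y))^(1/3))
 u(y) = 8*log(1/(C1 + 27*y))/3 + 8*log(2)


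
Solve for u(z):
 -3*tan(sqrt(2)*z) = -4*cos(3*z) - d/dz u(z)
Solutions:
 u(z) = C1 - 3*sqrt(2)*log(cos(sqrt(2)*z))/2 - 4*sin(3*z)/3


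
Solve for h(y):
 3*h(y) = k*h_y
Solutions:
 h(y) = C1*exp(3*y/k)


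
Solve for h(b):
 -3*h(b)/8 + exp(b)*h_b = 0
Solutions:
 h(b) = C1*exp(-3*exp(-b)/8)


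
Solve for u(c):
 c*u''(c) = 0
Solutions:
 u(c) = C1 + C2*c


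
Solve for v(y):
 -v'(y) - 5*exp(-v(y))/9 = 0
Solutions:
 v(y) = log(C1 - 5*y/9)


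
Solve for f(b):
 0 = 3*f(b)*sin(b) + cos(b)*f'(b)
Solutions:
 f(b) = C1*cos(b)^3


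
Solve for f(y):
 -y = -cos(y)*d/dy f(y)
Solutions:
 f(y) = C1 + Integral(y/cos(y), y)


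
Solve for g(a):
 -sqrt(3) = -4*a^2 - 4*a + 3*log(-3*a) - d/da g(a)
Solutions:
 g(a) = C1 - 4*a^3/3 - 2*a^2 + 3*a*log(-a) + a*(-3 + sqrt(3) + 3*log(3))


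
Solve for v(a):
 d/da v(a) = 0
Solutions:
 v(a) = C1


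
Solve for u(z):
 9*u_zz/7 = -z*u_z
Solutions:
 u(z) = C1 + C2*erf(sqrt(14)*z/6)


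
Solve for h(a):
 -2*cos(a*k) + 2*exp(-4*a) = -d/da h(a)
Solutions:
 h(a) = C1 + exp(-4*a)/2 + 2*sin(a*k)/k


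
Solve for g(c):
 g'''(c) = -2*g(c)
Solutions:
 g(c) = C3*exp(-2^(1/3)*c) + (C1*sin(2^(1/3)*sqrt(3)*c/2) + C2*cos(2^(1/3)*sqrt(3)*c/2))*exp(2^(1/3)*c/2)


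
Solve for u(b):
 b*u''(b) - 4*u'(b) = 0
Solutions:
 u(b) = C1 + C2*b^5


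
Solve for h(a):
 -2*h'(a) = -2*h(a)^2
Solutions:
 h(a) = -1/(C1 + a)


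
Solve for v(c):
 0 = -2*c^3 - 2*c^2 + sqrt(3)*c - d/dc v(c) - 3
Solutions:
 v(c) = C1 - c^4/2 - 2*c^3/3 + sqrt(3)*c^2/2 - 3*c


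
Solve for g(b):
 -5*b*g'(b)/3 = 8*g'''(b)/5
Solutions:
 g(b) = C1 + Integral(C2*airyai(-15^(2/3)*b/6) + C3*airybi(-15^(2/3)*b/6), b)


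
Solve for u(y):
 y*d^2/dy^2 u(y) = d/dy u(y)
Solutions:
 u(y) = C1 + C2*y^2


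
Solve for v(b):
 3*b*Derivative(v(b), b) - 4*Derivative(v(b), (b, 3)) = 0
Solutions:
 v(b) = C1 + Integral(C2*airyai(6^(1/3)*b/2) + C3*airybi(6^(1/3)*b/2), b)


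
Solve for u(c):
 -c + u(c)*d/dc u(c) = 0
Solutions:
 u(c) = -sqrt(C1 + c^2)
 u(c) = sqrt(C1 + c^2)


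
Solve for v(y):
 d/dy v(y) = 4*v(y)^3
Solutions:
 v(y) = -sqrt(2)*sqrt(-1/(C1 + 4*y))/2
 v(y) = sqrt(2)*sqrt(-1/(C1 + 4*y))/2


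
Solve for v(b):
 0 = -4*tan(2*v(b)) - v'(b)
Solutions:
 v(b) = -asin(C1*exp(-8*b))/2 + pi/2
 v(b) = asin(C1*exp(-8*b))/2


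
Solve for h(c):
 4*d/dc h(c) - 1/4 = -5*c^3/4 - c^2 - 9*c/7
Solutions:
 h(c) = C1 - 5*c^4/64 - c^3/12 - 9*c^2/56 + c/16


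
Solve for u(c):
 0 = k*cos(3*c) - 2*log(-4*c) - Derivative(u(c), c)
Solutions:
 u(c) = C1 - 2*c*log(-c) - 4*c*log(2) + 2*c + k*sin(3*c)/3


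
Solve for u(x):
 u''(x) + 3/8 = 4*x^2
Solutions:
 u(x) = C1 + C2*x + x^4/3 - 3*x^2/16


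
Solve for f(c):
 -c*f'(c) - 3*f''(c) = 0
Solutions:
 f(c) = C1 + C2*erf(sqrt(6)*c/6)


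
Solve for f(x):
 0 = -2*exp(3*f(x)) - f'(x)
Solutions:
 f(x) = log((-3^(2/3) - 3*3^(1/6)*I)*(1/(C1 + 2*x))^(1/3)/6)
 f(x) = log((-3^(2/3) + 3*3^(1/6)*I)*(1/(C1 + 2*x))^(1/3)/6)
 f(x) = log(1/(C1 + 6*x))/3


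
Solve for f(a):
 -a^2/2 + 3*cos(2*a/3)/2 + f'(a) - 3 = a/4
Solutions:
 f(a) = C1 + a^3/6 + a^2/8 + 3*a - 9*sin(2*a/3)/4


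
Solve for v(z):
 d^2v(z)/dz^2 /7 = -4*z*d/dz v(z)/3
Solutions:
 v(z) = C1 + C2*erf(sqrt(42)*z/3)


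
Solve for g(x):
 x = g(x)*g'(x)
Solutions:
 g(x) = -sqrt(C1 + x^2)
 g(x) = sqrt(C1 + x^2)


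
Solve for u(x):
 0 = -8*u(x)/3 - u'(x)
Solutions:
 u(x) = C1*exp(-8*x/3)


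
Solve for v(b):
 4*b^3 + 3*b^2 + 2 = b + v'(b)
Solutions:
 v(b) = C1 + b^4 + b^3 - b^2/2 + 2*b


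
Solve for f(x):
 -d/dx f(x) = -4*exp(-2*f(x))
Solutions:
 f(x) = log(-sqrt(C1 + 8*x))
 f(x) = log(C1 + 8*x)/2


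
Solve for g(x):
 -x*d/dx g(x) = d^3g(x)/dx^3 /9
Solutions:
 g(x) = C1 + Integral(C2*airyai(-3^(2/3)*x) + C3*airybi(-3^(2/3)*x), x)


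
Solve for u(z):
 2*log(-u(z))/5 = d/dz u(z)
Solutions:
 -li(-u(z)) = C1 + 2*z/5


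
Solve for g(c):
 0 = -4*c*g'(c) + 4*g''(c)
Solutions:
 g(c) = C1 + C2*erfi(sqrt(2)*c/2)


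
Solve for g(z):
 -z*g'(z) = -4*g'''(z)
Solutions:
 g(z) = C1 + Integral(C2*airyai(2^(1/3)*z/2) + C3*airybi(2^(1/3)*z/2), z)


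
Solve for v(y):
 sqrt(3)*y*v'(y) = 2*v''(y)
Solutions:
 v(y) = C1 + C2*erfi(3^(1/4)*y/2)


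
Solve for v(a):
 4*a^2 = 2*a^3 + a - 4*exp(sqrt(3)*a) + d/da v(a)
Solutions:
 v(a) = C1 - a^4/2 + 4*a^3/3 - a^2/2 + 4*sqrt(3)*exp(sqrt(3)*a)/3


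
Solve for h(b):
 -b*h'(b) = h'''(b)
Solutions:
 h(b) = C1 + Integral(C2*airyai(-b) + C3*airybi(-b), b)


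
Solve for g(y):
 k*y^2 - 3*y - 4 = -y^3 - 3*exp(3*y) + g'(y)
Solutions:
 g(y) = C1 + k*y^3/3 + y^4/4 - 3*y^2/2 - 4*y + exp(3*y)


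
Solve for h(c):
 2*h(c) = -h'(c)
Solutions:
 h(c) = C1*exp(-2*c)


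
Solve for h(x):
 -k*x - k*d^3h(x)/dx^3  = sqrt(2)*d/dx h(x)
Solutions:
 h(x) = C1 + C2*exp(-2^(1/4)*x*sqrt(-1/k)) + C3*exp(2^(1/4)*x*sqrt(-1/k)) - sqrt(2)*k*x^2/4


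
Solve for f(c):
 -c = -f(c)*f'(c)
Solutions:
 f(c) = -sqrt(C1 + c^2)
 f(c) = sqrt(C1 + c^2)


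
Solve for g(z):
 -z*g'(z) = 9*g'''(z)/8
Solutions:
 g(z) = C1 + Integral(C2*airyai(-2*3^(1/3)*z/3) + C3*airybi(-2*3^(1/3)*z/3), z)


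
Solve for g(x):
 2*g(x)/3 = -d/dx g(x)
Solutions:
 g(x) = C1*exp(-2*x/3)


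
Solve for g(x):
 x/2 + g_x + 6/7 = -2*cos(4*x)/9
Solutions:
 g(x) = C1 - x^2/4 - 6*x/7 - sin(4*x)/18


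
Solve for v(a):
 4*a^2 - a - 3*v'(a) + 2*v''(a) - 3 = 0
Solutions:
 v(a) = C1 + C2*exp(3*a/2) + 4*a^3/9 + 13*a^2/18 - a/27


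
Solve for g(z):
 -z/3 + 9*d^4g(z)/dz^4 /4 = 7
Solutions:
 g(z) = C1 + C2*z + C3*z^2 + C4*z^3 + z^5/810 + 7*z^4/54


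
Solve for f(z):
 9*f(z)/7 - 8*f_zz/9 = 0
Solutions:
 f(z) = C1*exp(-9*sqrt(14)*z/28) + C2*exp(9*sqrt(14)*z/28)


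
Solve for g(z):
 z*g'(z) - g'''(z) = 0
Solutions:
 g(z) = C1 + Integral(C2*airyai(z) + C3*airybi(z), z)


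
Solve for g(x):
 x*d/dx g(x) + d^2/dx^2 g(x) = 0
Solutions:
 g(x) = C1 + C2*erf(sqrt(2)*x/2)


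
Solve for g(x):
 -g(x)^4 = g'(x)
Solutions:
 g(x) = (-3^(2/3) - 3*3^(1/6)*I)*(1/(C1 + x))^(1/3)/6
 g(x) = (-3^(2/3) + 3*3^(1/6)*I)*(1/(C1 + x))^(1/3)/6
 g(x) = (1/(C1 + 3*x))^(1/3)
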